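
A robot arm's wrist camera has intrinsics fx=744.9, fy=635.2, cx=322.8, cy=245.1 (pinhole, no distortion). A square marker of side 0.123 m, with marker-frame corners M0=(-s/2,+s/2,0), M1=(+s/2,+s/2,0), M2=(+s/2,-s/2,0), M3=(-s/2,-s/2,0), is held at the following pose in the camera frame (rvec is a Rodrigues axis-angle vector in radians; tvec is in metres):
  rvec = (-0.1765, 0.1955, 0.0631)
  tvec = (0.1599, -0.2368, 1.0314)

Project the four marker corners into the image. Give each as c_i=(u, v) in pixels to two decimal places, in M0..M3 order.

c0=(391.14, 134.97) c1=(481.71, 135.80) c2=(485.59, 63.43) c3=(396.71, 64.29)

Intrinsics K: fx=744.9, fy=635.2, cx=322.8, cy=245.1
Marker side s = 0.123 m; corners in marker frame (Z=0):
  M0 = (-0.0615, +0.0615, 0)
  M1 = (+0.0615, +0.0615, 0)
  M2 = (+0.0615, -0.0615, 0)
  M3 = (-0.0615, -0.0615, 0)
rvec = (-0.1765, 0.1955, 0.0631), |rvec| = θ = 0.27084 rad = 15.518°
Rodrigues: sinθ=0.26754, 1−cosθ=0.03645; R = I + sinθ·[k]× + (1−cosθ)·[k]×²:
    [+0.97903 -0.07948 +0.18758]
    [+0.04518 +0.98254 +0.18048]
    [-0.19865 -0.16822 +0.96553]
t = (0.1599, -0.2368, 1.0314) m
M0: Pc = R·M0+t = (+0.09480, -0.17915, +1.03327); u = 744.9·(+0.09480)/1.03327 + 322.8 = 391.1440, v = 635.2·(-0.17915)/1.03327 + 245.1 = 134.9666
M1: Pc = R·M1+t = (+0.21522, -0.17359, +1.00884); u = 744.9·(+0.21522)/1.00884 + 322.8 = 481.7147, v = 635.2·(-0.17359)/1.00884 + 245.1 = 135.7984
M2: Pc = R·M2+t = (+0.22500, -0.29445, +1.02953); u = 744.9·(+0.22500)/1.02953 + 322.8 = 485.5941, v = 635.2·(-0.29445)/1.02953 + 245.1 = 63.4314
M3: Pc = R·M3+t = (+0.10458, -0.30001, +1.05396); u = 744.9·(+0.10458)/1.05396 + 322.8 = 396.7115, v = 635.2·(-0.30001)/1.05396 + 245.1 = 64.2936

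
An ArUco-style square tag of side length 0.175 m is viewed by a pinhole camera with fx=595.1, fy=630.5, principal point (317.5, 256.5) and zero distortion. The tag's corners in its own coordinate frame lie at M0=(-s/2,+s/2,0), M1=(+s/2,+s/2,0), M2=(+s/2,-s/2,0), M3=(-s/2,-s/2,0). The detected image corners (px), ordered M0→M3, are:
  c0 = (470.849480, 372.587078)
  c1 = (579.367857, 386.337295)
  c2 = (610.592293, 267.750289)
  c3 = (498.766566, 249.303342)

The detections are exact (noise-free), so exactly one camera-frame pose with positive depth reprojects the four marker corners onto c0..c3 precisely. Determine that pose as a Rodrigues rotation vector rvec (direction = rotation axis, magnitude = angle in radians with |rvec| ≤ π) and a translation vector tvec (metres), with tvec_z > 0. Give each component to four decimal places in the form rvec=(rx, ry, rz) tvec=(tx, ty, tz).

Intrinsics K: fx=595.1, fy=630.5, cx=317.5, cy=256.5
Marker side s = 0.175 m; corners in marker frame (Z=0):
  M0 = (-0.0875, +0.0875, 0)
  M1 = (+0.0875, +0.0875, 0)
  M2 = (+0.0875, -0.0875, 0)
  M3 = (-0.0875, -0.0875, 0)
Detected image corners:
  c0 = (470.849480, 372.587078) px
  c1 = (579.367857, 386.337295) px
  c2 = (610.592293, 267.750289) px
  c3 = (498.766566, 249.303342) px
Planar DLT: solve 8×8 A·h = b for H (H[2,2]=1):
  H  [+733.14897 -48.66536 +540.53188]
  H  [+153.04728 +762.01245 +320.31048]
  H  [+0.19222 +0.22314 +1.00000]
B = K⁻¹H; ‖b₁‖=1.157418, ‖b₂‖=1.157418; λ = 2/(‖b₁‖+‖b₂‖) = 0.863992, sign → tz>0 ⇒ λ=+0.863992
r₁ = λ·B[:,0] = (+0.97581,+0.14216,+0.16608); r₂ = λ·B[:,1] = (-0.17351,+0.96578,+0.19279)
r₃ = r₁×r₂ = (-0.13299,-0.21694,+0.96708); SVD([r₁ r₂ r₃]) → R = UVᵀ:
  R  [+0.97581 -0.17351 -0.13299]
  R  [+0.14216 +0.96578 -0.21694]
  R  [+0.16608 +0.19279 +0.96708]
t = (+0.32381, +0.08744, +0.86399) m
tr R = 2.908674; θ = arccos((tr R − 1)/2) = 0.303364 rad = 17.382°
axis k = ((R−Rᵀ)₃₂, (R−Rᵀ)₁₃, (R−Rᵀ)₂₁) / (2 sinθ) = (+0.685776, -0.500555, +0.528353)
rvec = θ·k = (+0.208040, -0.151851, +0.160283)

rvec=(0.2080, -0.1519, 0.1603) tvec=(0.3238, 0.0874, 0.8640)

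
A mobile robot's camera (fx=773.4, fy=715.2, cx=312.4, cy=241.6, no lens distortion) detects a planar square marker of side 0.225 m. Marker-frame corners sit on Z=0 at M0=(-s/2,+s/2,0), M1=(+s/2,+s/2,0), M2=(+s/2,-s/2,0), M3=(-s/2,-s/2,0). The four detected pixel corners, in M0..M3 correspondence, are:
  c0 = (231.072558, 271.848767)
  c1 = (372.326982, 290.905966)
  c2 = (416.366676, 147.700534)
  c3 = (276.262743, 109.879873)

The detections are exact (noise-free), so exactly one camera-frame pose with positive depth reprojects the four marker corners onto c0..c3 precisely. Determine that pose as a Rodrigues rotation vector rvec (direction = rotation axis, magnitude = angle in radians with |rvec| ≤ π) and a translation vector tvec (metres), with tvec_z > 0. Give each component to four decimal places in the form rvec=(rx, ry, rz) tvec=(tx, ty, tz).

rvec=(0.2027, -0.5457, 0.2196) tvec=(0.0203, -0.0493, 1.0198)

Intrinsics K: fx=773.4, fy=715.2, cx=312.4, cy=241.6
Marker side s = 0.225 m; corners in marker frame (Z=0):
  M0 = (-0.1125, +0.1125, 0)
  M1 = (+0.1125, +0.1125, 0)
  M2 = (+0.1125, -0.1125, 0)
  M3 = (-0.1125, -0.1125, 0)
Detected image corners:
  c0 = (231.072558, 271.848767) px
  c1 = (372.326982, 290.905966) px
  c2 = (416.366676, 147.700534) px
  c3 = (276.262743, 109.879873) px
Planar DLT: solve 8×8 A·h = b for H (H[2,2]=1):
  H  [+794.54684 -156.23326 +327.81670]
  H  [+232.92905 +702.23883 +207.02958]
  H  [+0.52242 +0.12933 +1.00000]
B = K⁻¹H; ‖b₁‖=0.980595, ‖b₂‖=0.980595; λ = 2/(‖b₁‖+‖b₂‖) = 1.019789, sign → tz>0 ⇒ λ=+1.019789
r₁ = λ·B[:,0] = (+0.83247,+0.15216,+0.53276); r₂ = λ·B[:,1] = (-0.25928,+0.95675,+0.13189)
r₃ = r₁×r₂ = (-0.48965,-0.24793,+0.83592); SVD([r₁ r₂ r₃]) → R = UVᵀ:
  R  [+0.83247 -0.25928 -0.48965]
  R  [+0.15216 +0.95675 -0.24793]
  R  [+0.53276 +0.13189 +0.83592]
t = (+0.02033, -0.04929, +1.01979) m
tr R = 2.625152; θ = arccos((tr R − 1)/2) = 0.622238 rad = 35.652°
axis k = ((R−Rᵀ)₃₂, (R−Rᵀ)₁₃, (R−Rᵀ)₂₁) / (2 sinθ) = (+0.325832, -0.877074, +0.352952)
rvec = θ·k = (+0.202745, -0.545749, +0.219620)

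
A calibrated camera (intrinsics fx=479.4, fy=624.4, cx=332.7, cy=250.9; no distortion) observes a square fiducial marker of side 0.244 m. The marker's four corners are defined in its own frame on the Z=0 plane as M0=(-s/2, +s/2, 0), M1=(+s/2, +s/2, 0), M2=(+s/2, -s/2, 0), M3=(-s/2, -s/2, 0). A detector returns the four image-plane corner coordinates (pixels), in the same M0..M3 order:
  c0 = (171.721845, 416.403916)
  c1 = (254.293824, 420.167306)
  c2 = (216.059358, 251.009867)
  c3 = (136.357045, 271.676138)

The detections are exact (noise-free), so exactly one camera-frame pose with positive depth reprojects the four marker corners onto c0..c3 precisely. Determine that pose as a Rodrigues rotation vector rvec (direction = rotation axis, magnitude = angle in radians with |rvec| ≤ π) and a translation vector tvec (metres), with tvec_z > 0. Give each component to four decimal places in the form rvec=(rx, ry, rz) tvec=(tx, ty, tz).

rvec=(0.2044, 0.6029, -0.2066) tvec=(-0.2701, 0.1333, 0.9189)

Intrinsics K: fx=479.4, fy=624.4, cx=332.7, cy=250.9
Marker side s = 0.244 m; corners in marker frame (Z=0):
  M0 = (-0.1220, +0.1220, 0)
  M1 = (+0.1220, +0.1220, 0)
  M2 = (+0.1220, -0.1220, 0)
  M3 = (-0.1220, -0.1220, 0)
Detected image corners:
  c0 = (171.721845, 416.403916) px
  c1 = (254.293824, 420.167306) px
  c2 = (216.059358, 251.009867) px
  c3 = (136.357045, 271.676138) px
Planar DLT: solve 8×8 A·h = b for H (H[2,2]=1):
  H  [+209.95729 +177.79549 +191.80453]
  H  [-247.98159 +687.25358 +341.48864]
  H  [-0.63036 +0.14095 +1.00000]
B = K⁻¹H; ‖b₁‖=1.088308, ‖b₂‖=1.088308; λ = 2/(‖b₁‖+‖b₂‖) = 0.918857, sign → tz>0 ⇒ λ=+0.918857
r₁ = λ·B[:,0] = (+0.80439,-0.13218,-0.57921); r₂ = λ·B[:,1] = (+0.25090,+0.95931,+0.12951)
r₃ = r₁×r₂ = (+0.53852,-0.24950,+0.80482); SVD([r₁ r₂ r₃]) → R = UVᵀ:
  R  [+0.80439 +0.25090 +0.53852]
  R  [-0.13218 +0.95931 -0.24950]
  R  [-0.57921 +0.12951 +0.80482]
t = (-0.27005, +0.13331, +0.91886) m
tr R = 2.568524; θ = arccos((tr R − 1)/2) = 0.669290 rad = 38.348°
axis k = ((R−Rᵀ)₃₂, (R−Rᵀ)₁₃, (R−Rᵀ)₂₁) / (2 sinθ) = (+0.305442, +0.900775, -0.308723)
rvec = θ·k = (+0.204429, +0.602880, -0.206625)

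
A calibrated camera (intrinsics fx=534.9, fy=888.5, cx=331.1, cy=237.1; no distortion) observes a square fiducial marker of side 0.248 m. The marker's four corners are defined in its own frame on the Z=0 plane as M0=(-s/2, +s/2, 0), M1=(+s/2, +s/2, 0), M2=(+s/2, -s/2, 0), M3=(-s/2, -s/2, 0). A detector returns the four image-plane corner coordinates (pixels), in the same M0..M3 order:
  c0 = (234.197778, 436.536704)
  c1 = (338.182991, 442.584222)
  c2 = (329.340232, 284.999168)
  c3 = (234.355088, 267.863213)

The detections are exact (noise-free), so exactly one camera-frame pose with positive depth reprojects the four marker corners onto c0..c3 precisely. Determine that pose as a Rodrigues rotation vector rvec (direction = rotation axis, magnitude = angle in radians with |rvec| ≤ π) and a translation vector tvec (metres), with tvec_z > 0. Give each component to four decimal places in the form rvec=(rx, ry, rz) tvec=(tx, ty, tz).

rvec=(-0.5124, -0.4162, 0.0188) tvec=(-0.1076, 0.1676, 1.2693)

Intrinsics K: fx=534.9, fy=888.5, cx=331.1, cy=237.1
Marker side s = 0.248 m; corners in marker frame (Z=0):
  M0 = (-0.1240, +0.1240, 0)
  M1 = (+0.1240, +0.1240, 0)
  M2 = (+0.1240, -0.1240, 0)
  M3 = (-0.1240, -0.1240, 0)
Detected image corners:
  c0 = (234.197778, 436.536704) px
  c1 = (338.182991, 442.584222) px
  c2 = (329.340232, 284.999168) px
  c3 = (234.355088, 267.863213) px
Planar DLT: solve 8×8 A·h = b for H (H[2,2]=1):
  H  [+485.77240 -89.14854 +285.77349]
  H  [+155.52393 +521.65107 +354.38981]
  H  [+0.30094 -0.37792 +1.00000]
B = K⁻¹H; ‖b₁‖=0.787809, ‖b₂‖=0.787809; λ = 2/(‖b₁‖+‖b₂‖) = 1.269343, sign → tz>0 ⇒ λ=+1.269343
r₁ = λ·B[:,0] = (+0.91631,+0.12025,+0.38200); r₂ = λ·B[:,1] = (+0.08538,+0.87326,-0.47971)
r₃ = r₁×r₂ = (-0.39127,+0.47218,+0.78991); SVD([r₁ r₂ r₃]) → R = UVᵀ:
  R  [+0.91631 +0.08538 -0.39127]
  R  [+0.12025 +0.87326 +0.47218]
  R  [+0.38200 -0.47971 +0.78991]
t = (-0.10756, +0.16756, +1.26934) m
tr R = 2.579478; θ = arccos((tr R − 1)/2) = 0.660413 rad = 37.839°
axis k = ((R−Rᵀ)₃₂, (R−Rᵀ)₁₃, (R−Rᵀ)₂₁) / (2 sinθ) = (-0.775859, -0.630266, +0.028418)
rvec = θ·k = (-0.512387, -0.416236, +0.018767)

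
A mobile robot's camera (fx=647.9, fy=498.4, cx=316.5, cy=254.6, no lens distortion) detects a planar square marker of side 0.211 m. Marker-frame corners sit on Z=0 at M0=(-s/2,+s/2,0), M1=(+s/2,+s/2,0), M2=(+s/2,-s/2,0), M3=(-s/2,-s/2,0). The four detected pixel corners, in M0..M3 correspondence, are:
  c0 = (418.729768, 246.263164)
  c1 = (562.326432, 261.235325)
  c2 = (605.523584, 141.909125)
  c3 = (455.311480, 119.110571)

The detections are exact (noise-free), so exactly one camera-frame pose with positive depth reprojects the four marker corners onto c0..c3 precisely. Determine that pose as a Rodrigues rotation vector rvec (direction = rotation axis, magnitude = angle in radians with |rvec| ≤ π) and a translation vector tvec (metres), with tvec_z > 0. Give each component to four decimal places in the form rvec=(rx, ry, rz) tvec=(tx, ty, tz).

Intrinsics K: fx=647.9, fy=498.4, cx=316.5, cy=254.6
Marker side s = 0.211 m; corners in marker frame (Z=0):
  M0 = (-0.1055, +0.1055, 0)
  M1 = (+0.1055, +0.1055, 0)
  M2 = (+0.1055, -0.1055, 0)
  M3 = (-0.1055, -0.1055, 0)
Detected image corners:
  c0 = (418.729768, 246.263164) px
  c1 = (562.326432, 261.235325) px
  c2 = (605.523584, 141.909125) px
  c3 = (455.311480, 119.110571) px
Planar DLT: solve 8×8 A·h = b for H (H[2,2]=1):
  H  [+827.23420 -44.82924 +511.87241]
  H  [+138.43308 +638.01034 +194.22819]
  H  [+0.25755 +0.28336 +1.00000]
B = K⁻¹H; ‖b₁‖=1.188468, ‖b₂‖=1.188468; λ = 2/(‖b₁‖+‖b₂‖) = 0.841420, sign → tz>0 ⇒ λ=+0.841420
r₁ = λ·B[:,0] = (+0.96846,+0.12301,+0.21671); r₂ = λ·B[:,1] = (-0.17469,+0.95532,+0.23842)
r₃ = r₁×r₂ = (-0.17770,-0.26876,+0.94667); SVD([r₁ r₂ r₃]) → R = UVᵀ:
  R  [+0.96846 -0.17469 -0.17770]
  R  [+0.12301 +0.95532 -0.26876]
  R  [+0.21671 +0.23842 +0.94667]
t = (+0.25373, -0.10192, +0.84142) m
tr R = 2.870451; θ = arccos((tr R − 1)/2) = 0.361901 rad = 20.735°
axis k = ((R−Rᵀ)₃₂, (R−Rᵀ)₁₃, (R−Rᵀ)₂₁) / (2 sinθ) = (+0.716250, -0.556993, +0.420410)
rvec = θ·k = (+0.259212, -0.201576, +0.152147)

rvec=(0.2592, -0.2016, 0.1521) tvec=(0.2537, -0.1019, 0.8414)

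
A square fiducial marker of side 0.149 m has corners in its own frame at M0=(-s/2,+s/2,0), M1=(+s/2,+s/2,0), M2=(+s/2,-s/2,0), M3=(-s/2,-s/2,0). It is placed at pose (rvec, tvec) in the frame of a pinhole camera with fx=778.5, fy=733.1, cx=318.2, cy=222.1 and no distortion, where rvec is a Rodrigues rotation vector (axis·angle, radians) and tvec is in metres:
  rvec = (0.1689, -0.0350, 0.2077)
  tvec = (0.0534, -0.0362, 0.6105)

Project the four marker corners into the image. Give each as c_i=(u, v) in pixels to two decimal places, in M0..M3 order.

Intrinsics K: fx=778.5, fy=733.1, cx=318.2, cy=222.1
Marker side s = 0.149 m; corners in marker frame (Z=0):
  M0 = (-0.0745, +0.0745, 0)
  M1 = (+0.0745, +0.0745, 0)
  M2 = (+0.0745, -0.0745, 0)
  M3 = (-0.0745, -0.0745, 0)
rvec = (0.1689, -0.0350, 0.2077), |rvec| = θ = 0.26998 rad = 15.469°
Rodrigues: sinθ=0.26672, 1−cosθ=0.03622; R = I + sinθ·[k]× + (1−cosθ)·[k]×²:
    [+0.97795 -0.20812 -0.01714]
    [+0.20225 +0.96438 -0.17047]
    [+0.05201 +0.16324 +0.98521]
t = (0.0534, -0.0362, 0.6105) m
M0: Pc = R·M0+t = (-0.03496, +0.02058, +0.61879); u = 778.5·(-0.03496)/0.61879 + 318.2 = 274.2132, v = 733.1·(+0.02058)/0.61879 + 222.1 = 246.4809
M1: Pc = R·M1+t = (+0.11075, +0.05071, +0.62654); u = 778.5·(+0.11075)/0.62654 + 318.2 = 455.8147, v = 733.1·(+0.05071)/0.62654 + 222.1 = 281.4397
M2: Pc = R·M2+t = (+0.14176, -0.09298, +0.60221); u = 778.5·(+0.14176)/0.60221 + 318.2 = 501.4611, v = 733.1·(-0.09298)/0.60221 + 222.1 = 108.9125
M3: Pc = R·M3+t = (-0.00395, -0.12311, +0.59446); u = 778.5·(-0.00395)/0.59446 + 318.2 = 313.0242, v = 733.1·(-0.12311)/0.59446 + 222.1 = 70.2742

c0=(274.21, 246.48) c1=(455.81, 281.44) c2=(501.46, 108.91) c3=(313.02, 70.27)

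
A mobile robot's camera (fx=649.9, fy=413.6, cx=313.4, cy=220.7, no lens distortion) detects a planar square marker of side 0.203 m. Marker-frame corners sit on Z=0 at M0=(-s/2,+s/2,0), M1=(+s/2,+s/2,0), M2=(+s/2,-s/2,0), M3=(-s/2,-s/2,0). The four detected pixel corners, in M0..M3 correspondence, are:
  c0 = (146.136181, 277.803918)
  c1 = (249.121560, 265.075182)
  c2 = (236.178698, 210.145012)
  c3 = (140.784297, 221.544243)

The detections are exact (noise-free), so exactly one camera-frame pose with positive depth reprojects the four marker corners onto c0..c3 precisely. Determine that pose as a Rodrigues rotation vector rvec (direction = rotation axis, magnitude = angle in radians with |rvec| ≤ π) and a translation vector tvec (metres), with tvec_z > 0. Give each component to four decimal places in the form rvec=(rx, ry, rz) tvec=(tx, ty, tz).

Intrinsics K: fx=649.9, fy=413.6, cx=313.4, cy=220.7
Marker side s = 0.203 m; corners in marker frame (Z=0):
  M0 = (-0.1015, +0.1015, 0)
  M1 = (+0.1015, +0.1015, 0)
  M2 = (+0.1015, -0.1015, 0)
  M3 = (-0.1015, -0.1015, 0)
Detected image corners:
  c0 = (146.136181, 277.803918) px
  c1 = (249.121560, 265.075182) px
  c2 = (236.178698, 210.145012) px
  c3 = (140.784297, 221.544243) px
Planar DLT: solve 8×8 A·h = b for H (H[2,2]=1):
  H  [+494.71156 -28.28100 +193.05631]
  H  [-50.70384 +181.21037 +242.54763]
  H  [+0.03529 -0.38025 +1.00000]
B = K⁻¹H; ‖b₁‖=0.758334, ‖b₂‖=0.758334; λ = 2/(‖b₁‖+‖b₂‖) = 1.318681, sign → tz>0 ⇒ λ=+1.318681
r₁ = λ·B[:,0] = (+0.98135,-0.18649,+0.04654); r₂ = λ·B[:,1] = (+0.18442,+0.84532,-0.50143)
r₃ = r₁×r₂ = (+0.05417,+0.50066,+0.86395); SVD([r₁ r₂ r₃]) → R = UVᵀ:
  R  [+0.98135 +0.18442 +0.05417]
  R  [-0.18649 +0.84532 +0.50066]
  R  [+0.04654 -0.50143 +0.86395]
t = (-0.24418, +0.06966, +1.31868) m
tr R = 2.690619; θ = arccos((tr R − 1)/2) = 0.563652 rad = 32.295°
axis k = ((R−Rᵀ)₃₂, (R−Rᵀ)₁₃, (R−Rᵀ)₂₁) / (2 sinθ) = (-0.937796, +0.007146, -0.347114)
rvec = θ·k = (-0.528590, +0.004028, -0.195651)

rvec=(-0.5286, 0.0040, -0.1957) tvec=(-0.2442, 0.0697, 1.3187)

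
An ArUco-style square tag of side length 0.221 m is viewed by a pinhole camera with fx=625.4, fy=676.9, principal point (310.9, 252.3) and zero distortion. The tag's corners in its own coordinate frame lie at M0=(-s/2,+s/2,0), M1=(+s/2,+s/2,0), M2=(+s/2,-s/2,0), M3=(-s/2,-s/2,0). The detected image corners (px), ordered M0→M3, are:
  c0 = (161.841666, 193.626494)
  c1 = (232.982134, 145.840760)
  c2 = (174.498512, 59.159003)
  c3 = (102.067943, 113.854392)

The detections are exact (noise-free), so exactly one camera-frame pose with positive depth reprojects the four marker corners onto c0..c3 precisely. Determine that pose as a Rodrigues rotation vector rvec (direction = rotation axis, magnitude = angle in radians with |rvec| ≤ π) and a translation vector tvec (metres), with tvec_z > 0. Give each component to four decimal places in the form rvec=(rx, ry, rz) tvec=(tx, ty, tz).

Intrinsics K: fx=625.4, fy=676.9, cx=310.9, cy=252.3
Marker side s = 0.221 m; corners in marker frame (Z=0):
  M0 = (-0.1105, +0.1105, 0)
  M1 = (+0.1105, +0.1105, 0)
  M2 = (+0.1105, -0.1105, 0)
  M3 = (-0.1105, -0.1105, 0)
Detected image corners:
  c0 = (161.841666, 193.626494) px
  c1 = (232.982134, 145.840760) px
  c2 = (174.498512, 59.159003) px
  c3 = (102.067943, 113.854392) px
Planar DLT: solve 8×8 A·h = b for H (H[2,2]=1):
  H  [+288.47594 +311.13781 +167.83771]
  H  [-259.08896 +409.43677 +129.92397]
  H  [-0.21604 +0.25927 +1.00000]
B = K⁻¹H; ‖b₁‖=0.679263, ‖b₂‖=0.679263; λ = 2/(‖b₁‖+‖b₂‖) = 1.472184, sign → tz>0 ⇒ λ=+1.472184
r₁ = λ·B[:,0] = (+0.83718,-0.44494,-0.31805); r₂ = λ·B[:,1] = (+0.54267,+0.74821,+0.38169)
r₃ = r₁×r₂ = (+0.06814,-0.49214,+0.86785); SVD([r₁ r₂ r₃]) → R = UVᵀ:
  R  [+0.83718 +0.54267 +0.06814]
  R  [-0.44494 +0.74821 -0.49214]
  R  [-0.31805 +0.38169 +0.86785]
t = (-0.33677, -0.26615, +1.47218) m
tr R = 2.453238; θ = arccos((tr R − 1)/2) = 0.757408 rad = 43.396°
axis k = ((R−Rᵀ)₃₂, (R−Rᵀ)₁₃, (R−Rᵀ)₂₁) / (2 sinθ) = (+0.635938, +0.281053, -0.718743)
rvec = θ·k = (+0.481665, +0.212872, -0.544382)

rvec=(0.4817, 0.2129, -0.5444) tvec=(-0.3368, -0.2662, 1.4722)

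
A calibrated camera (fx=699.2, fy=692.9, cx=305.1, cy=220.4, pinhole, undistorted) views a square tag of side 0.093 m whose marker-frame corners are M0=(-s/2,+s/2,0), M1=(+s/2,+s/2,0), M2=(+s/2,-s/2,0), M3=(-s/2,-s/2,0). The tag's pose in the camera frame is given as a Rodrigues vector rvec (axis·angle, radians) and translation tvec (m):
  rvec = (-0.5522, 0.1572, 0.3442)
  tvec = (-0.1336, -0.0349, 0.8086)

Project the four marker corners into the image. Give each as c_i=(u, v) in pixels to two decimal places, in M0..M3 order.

Intrinsics K: fx=699.2, fy=692.9, cx=305.1, cy=220.4
Marker side s = 0.093 m; corners in marker frame (Z=0):
  M0 = (-0.0465, +0.0465, 0)
  M1 = (+0.0465, +0.0465, 0)
  M2 = (+0.0465, -0.0465, 0)
  M3 = (-0.0465, -0.0465, 0)
rvec = (-0.5522, 0.1572, 0.3442), |rvec| = θ = 0.66941 rad = 38.354°
Rodrigues: sinθ=0.62052, 1−cosθ=0.21581; R = I + sinθ·[k]× + (1−cosθ)·[k]×²:
    [+0.93104 -0.36087 +0.05418]
    [+0.27726 +0.79609 +0.53793]
    [-0.23726 -0.48581 +0.84125]
t = (-0.1336, -0.0349, 0.8086) m
M0: Pc = R·M0+t = (-0.19367, -0.01077, +0.79704); u = 699.2·(-0.19367)/0.79704 + 305.1 = 135.2009, v = 692.9·(-0.01077)/0.79704 + 220.4 = 211.0335
M1: Pc = R·M1+t = (-0.10709, +0.01501, +0.77498); u = 699.2·(-0.10709)/0.77498 + 305.1 = 208.4839, v = 692.9·(+0.01501)/0.77498 + 220.4 = 233.8208
M2: Pc = R·M2+t = (-0.07353, -0.05903, +0.82016); u = 699.2·(-0.07353)/0.82016 + 305.1 = 242.4176, v = 692.9·(-0.05903)/0.82016 + 220.4 = 170.5329
M3: Pc = R·M3+t = (-0.16011, -0.08481, +0.84222); u = 699.2·(-0.16011)/0.84222 + 305.1 = 172.1767, v = 692.9·(-0.08481)/0.84222 + 220.4 = 150.6260

c0=(135.20, 211.03) c1=(208.48, 233.82) c2=(242.42, 170.53) c3=(172.18, 150.63)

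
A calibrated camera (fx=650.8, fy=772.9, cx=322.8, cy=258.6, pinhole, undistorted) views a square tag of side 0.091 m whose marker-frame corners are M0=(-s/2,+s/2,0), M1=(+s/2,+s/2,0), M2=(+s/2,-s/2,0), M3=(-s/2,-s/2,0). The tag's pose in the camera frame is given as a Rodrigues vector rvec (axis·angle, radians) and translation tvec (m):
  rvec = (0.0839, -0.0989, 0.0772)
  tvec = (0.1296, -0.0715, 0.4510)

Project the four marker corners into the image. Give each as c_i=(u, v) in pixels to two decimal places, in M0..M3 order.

c0=(439.61, 207.75) c1=(565.20, 219.92) c2=(579.71, 64.70) c3=(452.37, 49.09)

Intrinsics K: fx=650.8, fy=772.9, cx=322.8, cy=258.6
Marker side s = 0.091 m; corners in marker frame (Z=0):
  M0 = (-0.0455, +0.0455, 0)
  M1 = (+0.0455, +0.0455, 0)
  M2 = (+0.0455, -0.0455, 0)
  M3 = (-0.0455, -0.0455, 0)
rvec = (0.0839, -0.0989, 0.0772), |rvec| = θ = 0.15093 rad = 8.648°
Rodrigues: sinθ=0.15036, 1−cosθ=0.01137; R = I + sinθ·[k]× + (1−cosθ)·[k]×²:
    [+0.99214 -0.08105 -0.09529]
    [+0.07277 +0.99351 -0.08739]
    [+0.10176 +0.07977 +0.99161]
t = (0.1296, -0.0715, 0.4510) m
M0: Pc = R·M0+t = (+0.08077, -0.02961, +0.45000); u = 650.8·(+0.08077)/0.45000 + 322.8 = 439.6111, v = 772.9·(-0.02961)/0.45000 + 258.6 = 207.7500
M1: Pc = R·M1+t = (+0.17105, -0.02298, +0.45926); u = 650.8·(+0.17105)/0.45926 + 322.8 = 565.1956, v = 772.9·(-0.02298)/0.45926 + 258.6 = 219.9191
M2: Pc = R·M2+t = (+0.17843, -0.11339, +0.45200); u = 650.8·(+0.17843)/0.45200 + 322.8 = 579.7078, v = 772.9·(-0.11339)/0.45200 + 258.6 = 64.7015
M3: Pc = R·M3+t = (+0.08815, -0.12002, +0.44274); u = 650.8·(+0.08815)/0.44274 + 322.8 = 452.3677, v = 772.9·(-0.12002)/0.44274 + 258.6 = 49.0864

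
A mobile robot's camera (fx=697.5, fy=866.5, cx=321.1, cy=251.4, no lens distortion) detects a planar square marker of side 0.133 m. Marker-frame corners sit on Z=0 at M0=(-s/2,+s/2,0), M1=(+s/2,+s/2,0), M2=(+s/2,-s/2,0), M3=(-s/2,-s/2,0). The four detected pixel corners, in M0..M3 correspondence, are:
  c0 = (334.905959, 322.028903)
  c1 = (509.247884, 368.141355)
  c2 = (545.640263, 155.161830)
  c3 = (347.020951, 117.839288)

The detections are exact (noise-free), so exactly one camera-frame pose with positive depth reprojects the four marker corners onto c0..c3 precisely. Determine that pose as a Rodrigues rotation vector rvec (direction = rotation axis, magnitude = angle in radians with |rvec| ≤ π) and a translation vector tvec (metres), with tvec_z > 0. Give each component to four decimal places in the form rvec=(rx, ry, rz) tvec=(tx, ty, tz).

rvec=(0.4582, 0.2901, 0.1250) tvec=(0.0776, -0.0028, 0.4952)

Intrinsics K: fx=697.5, fy=866.5, cx=321.1, cy=251.4
Marker side s = 0.133 m; corners in marker frame (Z=0):
  M0 = (-0.0665, +0.0665, 0)
  M1 = (+0.0665, +0.0665, 0)
  M2 = (+0.0665, -0.0665, 0)
  M3 = (-0.0665, -0.0665, 0)
Detected image corners:
  c0 = (334.905959, 322.028903) px
  c1 = (509.247884, 368.141355) px
  c2 = (545.640263, 155.161830) px
  c3 = (347.020951, 117.839288) px
Planar DLT: solve 8×8 A·h = b for H (H[2,2]=1):
  H  [+1179.62459 +217.47958 +430.36888]
  H  [+195.36765 +1787.26044 +246.43790]
  H  [-0.49962 +0.91387 +1.00000]
B = K⁻¹H; ‖b₁‖=2.019391, ‖b₂‖=2.019391; λ = 2/(‖b₁‖+‖b₂‖) = 0.495199, sign → tz>0 ⇒ λ=+0.495199
r₁ = λ·B[:,0] = (+0.95139,+0.18343,-0.24741); r₂ = λ·B[:,1] = (-0.05393,+0.89011,+0.45255)
r₃ = r₁×r₂ = (+0.30324,-0.41720,+0.85673); SVD([r₁ r₂ r₃]) → R = UVᵀ:
  R  [+0.95139 -0.05393 +0.30324]
  R  [+0.18343 +0.89011 -0.41720]
  R  [-0.24741 +0.45255 +0.85673]
t = (+0.07758, -0.00284, +0.49520) m
tr R = 2.698227; θ = arccos((tr R − 1)/2) = 0.556492 rad = 31.885°
axis k = ((R−Rᵀ)₃₂, (R−Rᵀ)₁₃, (R−Rᵀ)₂₁) / (2 sinθ) = (+0.823300, +0.521241, +0.224688)
rvec = θ·k = (+0.458160, +0.290067, +0.125037)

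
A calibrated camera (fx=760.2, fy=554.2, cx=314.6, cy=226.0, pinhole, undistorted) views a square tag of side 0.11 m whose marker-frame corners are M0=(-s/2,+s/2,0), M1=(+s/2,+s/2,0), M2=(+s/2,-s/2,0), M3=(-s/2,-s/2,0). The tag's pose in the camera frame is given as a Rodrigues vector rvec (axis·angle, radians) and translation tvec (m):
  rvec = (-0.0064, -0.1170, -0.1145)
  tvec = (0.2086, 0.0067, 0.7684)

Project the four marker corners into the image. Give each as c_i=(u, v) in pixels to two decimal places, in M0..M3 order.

Intrinsics K: fx=760.2, fy=554.2, cx=314.6, cy=226.0
Marker side s = 0.11 m; corners in marker frame (Z=0):
  M0 = (-0.0550, +0.0550, 0)
  M1 = (+0.0550, +0.0550, 0)
  M2 = (+0.0550, -0.0550, 0)
  M3 = (-0.0550, -0.0550, 0)
rvec = (-0.0064, -0.1170, -0.1145), |rvec| = θ = 0.16383 rad = 9.387°
Rodrigues: sinθ=0.16310, 1−cosθ=0.01339; R = I + sinθ·[k]× + (1−cosθ)·[k]×²:
    [+0.98663 +0.11436 -0.11611]
    [-0.11361 +0.99344 +0.01305]
    [+0.11684 +0.00031 +0.99315]
t = (0.2086, 0.0067, 0.7684) m
M0: Pc = R·M0+t = (+0.16063, +0.06759, +0.76199); u = 760.2·(+0.16063)/0.76199 + 314.6 = 474.8478, v = 554.2·(+0.06759)/0.76199 + 226.0 = 275.1571
M1: Pc = R·M1+t = (+0.26915, +0.05509, +0.77484); u = 760.2·(+0.26915)/0.77484 + 314.6 = 578.6679, v = 554.2·(+0.05509)/0.77484 + 226.0 = 265.4029
M2: Pc = R·M2+t = (+0.25657, -0.05419, +0.77481); u = 760.2·(+0.25657)/0.77481 + 314.6 = 566.3370, v = 554.2·(-0.05419)/0.77481 + 226.0 = 187.2408
M3: Pc = R·M3+t = (+0.14805, -0.04169, +0.76196); u = 760.2·(+0.14805)/0.76196 + 314.6 = 462.3041, v = 554.2·(-0.04169)/0.76196 + 226.0 = 195.6770

c0=(474.85, 275.16) c1=(578.67, 265.40) c2=(566.34, 187.24) c3=(462.30, 195.68)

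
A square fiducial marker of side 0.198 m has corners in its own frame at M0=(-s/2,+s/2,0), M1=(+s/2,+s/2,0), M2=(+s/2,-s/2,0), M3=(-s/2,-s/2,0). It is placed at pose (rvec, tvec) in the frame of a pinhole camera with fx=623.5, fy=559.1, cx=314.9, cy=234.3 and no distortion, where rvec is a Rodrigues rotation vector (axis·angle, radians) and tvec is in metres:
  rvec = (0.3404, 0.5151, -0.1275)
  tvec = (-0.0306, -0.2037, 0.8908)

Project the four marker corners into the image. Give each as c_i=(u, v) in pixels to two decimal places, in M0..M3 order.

c0=(253.18, 172.20) c1=(368.77, 160.71) c2=(341.54, 28.06) c3=(221.73, 54.74)

Intrinsics K: fx=623.5, fy=559.1, cx=314.9, cy=234.3
Marker side s = 0.198 m; corners in marker frame (Z=0):
  M0 = (-0.0990, +0.0990, 0)
  M1 = (+0.0990, +0.0990, 0)
  M2 = (+0.0990, -0.0990, 0)
  M3 = (-0.0990, -0.0990, 0)
rvec = (0.3404, 0.5151, -0.1275), |rvec| = θ = 0.63044 rad = 36.122°
Rodrigues: sinθ=0.58950, 1−cosθ=0.19223; R = I + sinθ·[k]× + (1−cosθ)·[k]×²:
    [+0.86381 +0.20402 +0.46066]
    [-0.03442 +0.93610 -0.35006]
    [-0.50264 +0.28653 +0.81563]
t = (-0.0306, -0.2037, 0.8908) m
M0: Pc = R·M0+t = (-0.09592, -0.10762, +0.96893); u = 623.5·(-0.09592)/0.96893 + 314.9 = 253.1768, v = 559.1·(-0.10762)/0.96893 + 234.3 = 172.2004
M1: Pc = R·M1+t = (+0.07512, -0.11443, +0.86941); u = 623.5·(+0.07512)/0.86941 + 314.9 = 368.7697, v = 559.1·(-0.11443)/0.86941 + 234.3 = 160.7095
M2: Pc = R·M2+t = (+0.03472, -0.29978, +0.81267); u = 623.5·(+0.03472)/0.81267 + 314.9 = 341.5370, v = 559.1·(-0.29978)/0.81267 + 234.3 = 28.0577
M3: Pc = R·M3+t = (-0.13632, -0.29297, +0.91219); u = 623.5·(-0.13632)/0.91219 + 314.9 = 221.7261, v = 559.1·(-0.29297)/0.91219 + 234.3 = 54.7359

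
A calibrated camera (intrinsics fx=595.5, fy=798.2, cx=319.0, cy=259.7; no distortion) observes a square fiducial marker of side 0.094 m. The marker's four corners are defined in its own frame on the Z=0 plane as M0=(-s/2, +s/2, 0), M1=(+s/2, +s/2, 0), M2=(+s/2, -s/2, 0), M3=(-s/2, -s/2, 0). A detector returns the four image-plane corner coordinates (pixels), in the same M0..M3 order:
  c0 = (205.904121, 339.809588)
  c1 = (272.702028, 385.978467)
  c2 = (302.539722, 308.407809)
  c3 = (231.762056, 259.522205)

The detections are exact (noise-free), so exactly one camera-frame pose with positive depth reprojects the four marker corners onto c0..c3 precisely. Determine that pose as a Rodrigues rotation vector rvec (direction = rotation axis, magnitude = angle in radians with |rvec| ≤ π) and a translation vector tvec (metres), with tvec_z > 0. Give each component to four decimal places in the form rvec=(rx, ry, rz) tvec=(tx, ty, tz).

rvec=(0.4512, 0.1120, 0.4665) tvec=(-0.0804, 0.0588, 0.7238)

Intrinsics K: fx=595.5, fy=798.2, cx=319.0, cy=259.7
Marker side s = 0.094 m; corners in marker frame (Z=0):
  M0 = (-0.0470, +0.0470, 0)
  M1 = (+0.0470, +0.0470, 0)
  M2 = (+0.0470, -0.0470, 0)
  M3 = (-0.0470, -0.0470, 0)
Detected image corners:
  c0 = (205.904121, 339.809588) px
  c1 = (272.702028, 385.978467) px
  c2 = (302.539722, 308.407809) px
  c3 = (231.762056, 259.522205) px
Planar DLT: solve 8×8 A·h = b for H (H[2,2]=1):
  H  [+730.26868 -140.75886 +252.81936]
  H  [+504.03557 +1038.27080 +324.56446]
  H  [-0.00358 +0.61404 +1.00000]
B = K⁻¹H; ‖b₁‖=1.381584, ‖b₂‖=1.381584; λ = 2/(‖b₁‖+‖b₂‖) = 0.723807, sign → tz>0 ⇒ λ=+0.723807
r₁ = λ·B[:,0] = (+0.88900,+0.45790,-0.00259); r₂ = λ·B[:,1] = (-0.40917,+0.79690,+0.44444)
r₃ = r₁×r₂ = (+0.20557,-0.39405,+0.89580); SVD([r₁ r₂ r₃]) → R = UVᵀ:
  R  [+0.88900 -0.40917 +0.20557]
  R  [+0.45790 +0.79690 -0.39405]
  R  [-0.00259 +0.44444 +0.89580]
t = (-0.08044, +0.05882, +0.72381) m
tr R = 2.581702; θ = arccos((tr R − 1)/2) = 0.658598 rad = 37.735°
axis k = ((R−Rᵀ)₃₂, (R−Rᵀ)₁₃, (R−Rᵀ)₂₁) / (2 sinθ) = (+0.685037, +0.170064, +0.708380)
rvec = θ·k = (+0.451164, +0.112004, +0.466538)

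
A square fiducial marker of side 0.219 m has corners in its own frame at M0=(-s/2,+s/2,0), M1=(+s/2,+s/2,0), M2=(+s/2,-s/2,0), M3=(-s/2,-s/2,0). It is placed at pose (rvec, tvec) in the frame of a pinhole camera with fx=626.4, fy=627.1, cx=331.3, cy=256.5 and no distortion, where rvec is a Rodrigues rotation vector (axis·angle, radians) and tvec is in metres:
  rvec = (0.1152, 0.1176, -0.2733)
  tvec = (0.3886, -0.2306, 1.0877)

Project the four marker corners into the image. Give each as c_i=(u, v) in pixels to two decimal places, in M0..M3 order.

Intrinsics K: fx=626.4, fy=627.1, cx=331.3, cy=256.5
Marker side s = 0.219 m; corners in marker frame (Z=0):
  M0 = (-0.1095, +0.1095, 0)
  M1 = (+0.1095, +0.1095, 0)
  M2 = (+0.1095, -0.1095, 0)
  M3 = (-0.1095, -0.1095, 0)
rvec = (0.1152, 0.1176, -0.2733), |rvec| = θ = 0.31905 rad = 18.280°
Rodrigues: sinθ=0.31367, 1−cosθ=0.05047; R = I + sinθ·[k]× + (1−cosθ)·[k]×²:
    [+0.95611 +0.27540 +0.10001]
    [-0.26197 +0.95639 -0.12919]
    [-0.13122 +0.09732 +0.98656]
t = (0.3886, -0.2306, 1.0877) m
M0: Pc = R·M0+t = (+0.31406, -0.09719, +1.11273); u = 626.4·(+0.31406)/1.11273 + 331.3 = 508.0989, v = 627.1·(-0.09719)/1.11273 + 256.5 = 201.7268
M1: Pc = R·M1+t = (+0.52345, -0.15456, +1.08399); u = 626.4·(+0.52345)/1.08399 + 331.3 = 633.7847, v = 627.1·(-0.15456)/1.08399 + 256.5 = 167.0846
M2: Pc = R·M2+t = (+0.46314, -0.36401, +1.06267); u = 626.4·(+0.46314)/1.06267 + 331.3 = 604.2994, v = 627.1·(-0.36401)/1.06267 + 256.5 = 41.6920
M3: Pc = R·M3+t = (+0.25375, -0.30664, +1.09141); u = 626.4·(+0.25375)/1.09141 + 331.3 = 476.9355, v = 627.1·(-0.30664)/1.09141 + 256.5 = 80.3124

c0=(508.10, 201.73) c1=(633.78, 167.08) c2=(604.30, 41.69) c3=(476.94, 80.31)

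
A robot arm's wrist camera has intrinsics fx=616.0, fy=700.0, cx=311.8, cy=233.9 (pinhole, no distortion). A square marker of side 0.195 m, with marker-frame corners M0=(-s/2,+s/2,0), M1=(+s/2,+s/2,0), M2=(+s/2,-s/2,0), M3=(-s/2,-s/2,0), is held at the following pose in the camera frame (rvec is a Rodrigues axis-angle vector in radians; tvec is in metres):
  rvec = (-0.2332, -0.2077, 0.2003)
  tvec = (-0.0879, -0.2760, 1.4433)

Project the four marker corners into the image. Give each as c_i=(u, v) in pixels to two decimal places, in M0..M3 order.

Intrinsics K: fx=616.0, fy=700.0, cx=311.8, cy=233.9
Marker side s = 0.195 m; corners in marker frame (Z=0):
  M0 = (-0.0975, +0.0975, 0)
  M1 = (+0.0975, +0.0975, 0)
  M2 = (+0.0975, -0.0975, 0)
  M3 = (-0.0975, -0.0975, 0)
rvec = (-0.2332, -0.2077, 0.2003), |rvec| = θ = 0.37100 rad = 21.257°
Rodrigues: sinθ=0.36255, 1−cosθ=0.06804; R = I + sinθ·[k]× + (1−cosθ)·[k]×²:
    [+0.95885 -0.17180 -0.22606]
    [+0.21968 +0.95329 +0.20732]
    [+0.17988 -0.24845 +0.95180]
t = (-0.0879, -0.2760, 1.4433) m
M0: Pc = R·M0+t = (-0.19814, -0.20447, +1.40154); u = 616.0·(-0.19814)/1.40154 + 311.8 = 224.7152, v = 700.0·(-0.20447)/1.40154 + 233.9 = 131.7757
M1: Pc = R·M1+t = (-0.01116, -0.16164, +1.43661); u = 616.0·(-0.01116)/1.43661 + 311.8 = 307.0136, v = 700.0·(-0.16164)/1.43661 + 233.9 = 155.1419
M2: Pc = R·M2+t = (+0.02234, -0.34753, +1.48506); u = 616.0·(+0.02234)/1.48506 + 311.8 = 321.0655, v = 700.0·(-0.34753)/1.48506 + 233.9 = 70.0894
M3: Pc = R·M3+t = (-0.16464, -0.39036, +1.44999); u = 616.0·(-0.16464)/1.44999 + 311.8 = 241.8568, v = 700.0·(-0.39036)/1.44999 + 233.9 = 45.4465

c0=(224.72, 131.78) c1=(307.01, 155.14) c2=(321.07, 70.09) c3=(241.86, 45.45)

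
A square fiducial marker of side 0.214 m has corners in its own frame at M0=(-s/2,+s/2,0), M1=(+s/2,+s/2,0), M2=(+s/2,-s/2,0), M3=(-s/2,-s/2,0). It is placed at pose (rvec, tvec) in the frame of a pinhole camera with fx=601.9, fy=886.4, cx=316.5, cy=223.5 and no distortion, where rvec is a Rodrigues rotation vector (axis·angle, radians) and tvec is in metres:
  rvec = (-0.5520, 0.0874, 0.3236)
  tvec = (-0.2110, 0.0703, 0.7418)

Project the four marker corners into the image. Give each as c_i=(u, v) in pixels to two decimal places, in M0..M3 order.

c0=(20.77, 382.13) c1=(186.68, 469.37) c2=(258.40, 239.72) c3=(111.19, 174.11)

Intrinsics K: fx=601.9, fy=886.4, cx=316.5, cy=223.5
Marker side s = 0.214 m; corners in marker frame (Z=0):
  M0 = (-0.1070, +0.1070, 0)
  M1 = (+0.1070, +0.1070, 0)
  M2 = (+0.1070, -0.1070, 0)
  M3 = (-0.1070, -0.1070, 0)
rvec = (-0.5520, 0.0874, 0.3236), |rvec| = θ = 0.64580 rad = 37.002°
Rodrigues: sinθ=0.60184, 1−cosθ=0.20138; R = I + sinθ·[k]× + (1−cosθ)·[k]×²:
    [+0.94575 -0.32487 -0.00480]
    [+0.27828 +0.80231 +0.52808]
    [-0.16770 -0.50077 +0.84918]
t = (-0.2110, 0.0703, 0.7418) m
M0: Pc = R·M0+t = (-0.34696, +0.12637, +0.70616); u = 601.9·(-0.34696)/0.70616 + 316.5 = 20.7710, v = 886.4·(+0.12637)/0.70616 + 223.5 = 382.1257
M1: Pc = R·M1+t = (-0.14457, +0.18592, +0.67027); u = 601.9·(-0.14457)/0.67027 + 316.5 = 186.6813, v = 886.4·(+0.18592)/0.67027 + 223.5 = 469.3718
M2: Pc = R·M2+t = (-0.07504, +0.01423, +0.77744); u = 601.9·(-0.07504)/0.77744 + 316.5 = 258.4000, v = 886.4·(+0.01423)/0.77744 + 223.5 = 239.7230
M3: Pc = R·M3+t = (-0.27743, -0.04532, +0.81333); u = 601.9·(-0.27743)/0.81333 + 316.5 = 111.1855, v = 886.4·(-0.04532)/0.81333 + 223.5 = 174.1058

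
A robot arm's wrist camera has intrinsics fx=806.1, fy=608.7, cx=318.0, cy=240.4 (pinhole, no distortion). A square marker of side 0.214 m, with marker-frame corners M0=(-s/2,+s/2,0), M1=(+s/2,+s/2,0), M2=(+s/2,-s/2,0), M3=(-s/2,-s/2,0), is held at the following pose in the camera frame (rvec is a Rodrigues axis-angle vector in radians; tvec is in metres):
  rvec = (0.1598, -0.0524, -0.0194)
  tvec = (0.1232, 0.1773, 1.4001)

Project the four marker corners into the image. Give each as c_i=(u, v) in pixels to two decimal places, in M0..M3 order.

Intrinsics K: fx=806.1, fy=608.7, cx=318.0, cy=240.4
Marker side s = 0.214 m; corners in marker frame (Z=0):
  M0 = (-0.1070, +0.1070, 0)
  M1 = (+0.1070, +0.1070, 0)
  M2 = (+0.1070, -0.1070, 0)
  M3 = (-0.1070, -0.1070, 0)
rvec = (0.1598, -0.0524, -0.0194), |rvec| = θ = 0.16929 rad = 9.699°
Rodrigues: sinθ=0.16848, 1−cosθ=0.01429; R = I + sinθ·[k]× + (1−cosθ)·[k]×²:
    [+0.99844 +0.01513 -0.05370]
    [-0.02348 +0.98707 -0.15853]
    [+0.05060 +0.15954 +0.98589]
t = (0.1232, 0.1773, 1.4001) m
M0: Pc = R·M0+t = (+0.01799, +0.28543, +1.41176); u = 806.1·(+0.01799)/1.41176 + 318.0 = 328.2696, v = 608.7·(+0.28543)/1.41176 + 240.4 = 363.4673
M1: Pc = R·M1+t = (+0.23165, +0.28040, +1.42259); u = 806.1·(+0.23165)/1.42259 + 318.0 = 449.2645, v = 608.7·(+0.28040)/1.42259 + 240.4 = 360.3801
M2: Pc = R·M2+t = (+0.22841, +0.06917, +1.38844); u = 806.1·(+0.22841)/1.38844 + 318.0 = 450.6124, v = 608.7·(+0.06917)/1.38844 + 240.4 = 270.7245
M3: Pc = R·M3+t = (+0.01475, +0.07420, +1.37761); u = 806.1·(+0.01475)/1.37761 + 318.0 = 326.6295, v = 608.7·(+0.07420)/1.37761 + 240.4 = 273.1835

c0=(328.27, 363.47) c1=(449.26, 360.38) c2=(450.61, 270.72) c3=(326.63, 273.18)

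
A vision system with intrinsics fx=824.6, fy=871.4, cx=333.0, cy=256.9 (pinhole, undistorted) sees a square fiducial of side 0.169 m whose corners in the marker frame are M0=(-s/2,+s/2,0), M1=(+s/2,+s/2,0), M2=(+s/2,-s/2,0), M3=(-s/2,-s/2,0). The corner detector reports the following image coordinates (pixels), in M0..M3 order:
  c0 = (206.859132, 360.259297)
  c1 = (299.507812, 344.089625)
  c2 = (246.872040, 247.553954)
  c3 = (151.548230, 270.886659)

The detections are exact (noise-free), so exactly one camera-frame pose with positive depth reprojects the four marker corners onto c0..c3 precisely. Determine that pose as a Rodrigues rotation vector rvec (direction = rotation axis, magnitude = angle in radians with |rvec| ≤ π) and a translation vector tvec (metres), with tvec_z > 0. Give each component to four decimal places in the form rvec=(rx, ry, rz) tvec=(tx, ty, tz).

rvec=(0.5829, 0.4002, -0.3295) tvec=(-0.1572, 0.0701, 1.2072)

Intrinsics K: fx=824.6, fy=871.4, cx=333.0, cy=256.9
Marker side s = 0.169 m; corners in marker frame (Z=0):
  M0 = (-0.0845, +0.0845, 0)
  M1 = (+0.0845, +0.0845, 0)
  M2 = (+0.0845, -0.0845, 0)
  M3 = (-0.0845, -0.0845, 0)
Detected image corners:
  c0 = (206.859132, 360.259297) px
  c1 = (299.507812, 344.089625) px
  c2 = (246.872040, 247.553954) px
  c3 = (151.548230, 270.886659) px
Planar DLT: solve 8×8 A·h = b for H (H[2,2]=1):
  H  [+471.16615 +406.36111 +225.58420]
  H  [-230.66561 +666.58259 +307.51594]
  H  [-0.37449 +0.38348 +1.00000]
B = K⁻¹H; ‖b₁‖=0.828392, ‖b₂‖=0.828392; λ = 2/(‖b₁‖+‖b₂‖) = 1.207158, sign → tz>0 ⇒ λ=+1.207158
r₁ = λ·B[:,0] = (+0.87232,-0.18627,-0.45207); r₂ = λ·B[:,1] = (+0.40794,+0.78695,+0.46292)
r₃ = r₁×r₂ = (+0.26953,-0.58823,+0.76245); SVD([r₁ r₂ r₃]) → R = UVᵀ:
  R  [+0.87232 +0.40794 +0.26953]
  R  [-0.18627 +0.78695 -0.58823]
  R  [-0.45207 +0.46292 +0.76245]
t = (-0.15725, +0.07012, +1.20716) m
tr R = 2.421718; θ = arccos((tr R − 1)/2) = 0.780077 rad = 44.695°
axis k = ((R−Rᵀ)₃₂, (R−Rᵀ)₁₃, (R−Rᵀ)₂₁) / (2 sinθ) = (+0.747264, +0.512987, -0.422423)
rvec = θ·k = (+0.582924, +0.400169, -0.329523)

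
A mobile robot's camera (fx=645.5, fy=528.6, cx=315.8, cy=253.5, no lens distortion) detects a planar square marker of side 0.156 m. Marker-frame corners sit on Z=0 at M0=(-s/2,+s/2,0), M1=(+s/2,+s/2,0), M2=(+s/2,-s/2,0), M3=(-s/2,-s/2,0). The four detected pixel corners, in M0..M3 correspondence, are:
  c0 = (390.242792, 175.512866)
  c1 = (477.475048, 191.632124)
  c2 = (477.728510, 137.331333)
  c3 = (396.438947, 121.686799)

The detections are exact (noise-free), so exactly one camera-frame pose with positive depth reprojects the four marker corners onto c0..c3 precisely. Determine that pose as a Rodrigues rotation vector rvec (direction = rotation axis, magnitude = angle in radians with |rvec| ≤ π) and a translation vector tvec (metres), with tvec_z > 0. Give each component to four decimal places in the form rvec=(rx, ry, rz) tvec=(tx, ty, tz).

rvec=(-0.5324, -0.1407, 0.1783) tvec=(0.2132, -0.2124, 1.1473)

Intrinsics K: fx=645.5, fy=528.6, cx=315.8, cy=253.5
Marker side s = 0.156 m; corners in marker frame (Z=0):
  M0 = (-0.0780, +0.0780, 0)
  M1 = (+0.0780, +0.0780, 0)
  M2 = (+0.0780, -0.0780, 0)
  M3 = (-0.0780, -0.0780, 0)
Detected image corners:
  c0 = (390.242792, 175.512866) px
  c1 = (477.475048, 191.632124) px
  c2 = (477.728510, 137.331333) px
  c3 = (396.438947, 121.686799) px
Planar DLT: solve 8×8 A·h = b for H (H[2,2]=1):
  H  [+572.41955 -216.17396 +435.77649]
  H  [+113.59943 +276.25101 +155.64052]
  H  [+0.07567 -0.44920 +1.00000]
B = K⁻¹H; ‖b₁‖=0.871624, ‖b₂‖=0.871624; λ = 2/(‖b₁‖+‖b₂‖) = 1.147284, sign → tz>0 ⇒ λ=+1.147284
r₁ = λ·B[:,0] = (+0.97492,+0.20492,+0.08682); r₂ = λ·B[:,1] = (-0.13209,+0.84673,-0.51536)
r₃ = r₁×r₂ = (-0.17912,+0.49097,+0.85256); SVD([r₁ r₂ r₃]) → R = UVᵀ:
  R  [+0.97492 -0.13209 -0.17912]
  R  [+0.20492 +0.84673 +0.49097]
  R  [+0.08682 -0.51536 +0.85256]
t = (+0.21324, -0.21240, +1.14728) m
tr R = 2.674216; θ = arccos((tr R − 1)/2) = 0.578822 rad = 33.164°
axis k = ((R−Rᵀ)₃₂, (R−Rᵀ)₁₃, (R−Rᵀ)₂₁) / (2 sinθ) = (-0.919801, -0.243071, +0.308032)
rvec = θ·k = (-0.532400, -0.140694, +0.178295)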